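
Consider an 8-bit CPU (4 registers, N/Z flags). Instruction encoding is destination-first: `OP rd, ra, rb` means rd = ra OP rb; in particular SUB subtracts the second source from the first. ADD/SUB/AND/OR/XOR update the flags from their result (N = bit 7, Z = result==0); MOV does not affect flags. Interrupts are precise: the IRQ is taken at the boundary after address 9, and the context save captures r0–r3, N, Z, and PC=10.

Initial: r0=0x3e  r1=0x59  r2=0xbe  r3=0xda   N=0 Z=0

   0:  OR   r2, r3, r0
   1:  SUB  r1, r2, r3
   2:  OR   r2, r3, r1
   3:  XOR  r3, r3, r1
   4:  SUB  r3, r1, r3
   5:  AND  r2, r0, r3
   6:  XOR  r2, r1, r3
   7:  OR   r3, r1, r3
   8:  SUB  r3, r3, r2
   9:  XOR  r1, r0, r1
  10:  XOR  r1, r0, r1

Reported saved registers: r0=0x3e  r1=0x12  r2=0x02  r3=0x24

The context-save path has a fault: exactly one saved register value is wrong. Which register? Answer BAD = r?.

after  0: r0=0x3e r1=0x59 r2=0xfe r3=0xda  N=1 Z=0
after  1: r0=0x3e r1=0x24 r2=0xfe r3=0xda  N=0 Z=0
after  2: r0=0x3e r1=0x24 r2=0xfe r3=0xda  N=1 Z=0
after  3: r0=0x3e r1=0x24 r2=0xfe r3=0xfe  N=1 Z=0
after  4: r0=0x3e r1=0x24 r2=0xfe r3=0x26  N=0 Z=0
after  5: r0=0x3e r1=0x24 r2=0x26 r3=0x26  N=0 Z=0
after  6: r0=0x3e r1=0x24 r2=0x02 r3=0x26  N=0 Z=0
after  7: r0=0x3e r1=0x24 r2=0x02 r3=0x26  N=0 Z=0
after  8: r0=0x3e r1=0x24 r2=0x02 r3=0x24  N=0 Z=0
after  9: r0=0x3e r1=0x1a r2=0x02 r3=0x24  N=0 Z=0
-- IRQ taken; context saved, return-PC = 10 --
mismatch: r1: reported 0x12 vs actual 0x1a

BAD = r1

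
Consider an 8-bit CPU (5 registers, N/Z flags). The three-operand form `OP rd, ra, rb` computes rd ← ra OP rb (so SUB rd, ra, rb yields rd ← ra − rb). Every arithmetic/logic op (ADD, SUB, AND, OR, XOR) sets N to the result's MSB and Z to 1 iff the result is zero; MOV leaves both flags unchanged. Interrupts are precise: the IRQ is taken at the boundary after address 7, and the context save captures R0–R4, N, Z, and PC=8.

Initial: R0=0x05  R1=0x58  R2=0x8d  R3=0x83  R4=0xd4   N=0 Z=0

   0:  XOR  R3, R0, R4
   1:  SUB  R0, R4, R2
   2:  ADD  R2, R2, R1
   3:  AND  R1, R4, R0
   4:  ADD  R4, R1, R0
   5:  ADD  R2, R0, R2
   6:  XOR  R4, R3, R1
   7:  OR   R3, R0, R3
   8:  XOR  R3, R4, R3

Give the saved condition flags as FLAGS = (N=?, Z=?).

FLAGS = (N=1, Z=0)

after  0: R0=0x05 R1=0x58 R2=0x8d R3=0xd1 R4=0xd4  N=1 Z=0
after  1: R0=0x47 R1=0x58 R2=0x8d R3=0xd1 R4=0xd4  N=0 Z=0
after  2: R0=0x47 R1=0x58 R2=0xe5 R3=0xd1 R4=0xd4  N=1 Z=0
after  3: R0=0x47 R1=0x44 R2=0xe5 R3=0xd1 R4=0xd4  N=0 Z=0
after  4: R0=0x47 R1=0x44 R2=0xe5 R3=0xd1 R4=0x8b  N=1 Z=0
after  5: R0=0x47 R1=0x44 R2=0x2c R3=0xd1 R4=0x8b  N=0 Z=0
after  6: R0=0x47 R1=0x44 R2=0x2c R3=0xd1 R4=0x95  N=1 Z=0
after  7: R0=0x47 R1=0x44 R2=0x2c R3=0xd7 R4=0x95  N=1 Z=0
-- IRQ taken; context saved, return-PC = 8 --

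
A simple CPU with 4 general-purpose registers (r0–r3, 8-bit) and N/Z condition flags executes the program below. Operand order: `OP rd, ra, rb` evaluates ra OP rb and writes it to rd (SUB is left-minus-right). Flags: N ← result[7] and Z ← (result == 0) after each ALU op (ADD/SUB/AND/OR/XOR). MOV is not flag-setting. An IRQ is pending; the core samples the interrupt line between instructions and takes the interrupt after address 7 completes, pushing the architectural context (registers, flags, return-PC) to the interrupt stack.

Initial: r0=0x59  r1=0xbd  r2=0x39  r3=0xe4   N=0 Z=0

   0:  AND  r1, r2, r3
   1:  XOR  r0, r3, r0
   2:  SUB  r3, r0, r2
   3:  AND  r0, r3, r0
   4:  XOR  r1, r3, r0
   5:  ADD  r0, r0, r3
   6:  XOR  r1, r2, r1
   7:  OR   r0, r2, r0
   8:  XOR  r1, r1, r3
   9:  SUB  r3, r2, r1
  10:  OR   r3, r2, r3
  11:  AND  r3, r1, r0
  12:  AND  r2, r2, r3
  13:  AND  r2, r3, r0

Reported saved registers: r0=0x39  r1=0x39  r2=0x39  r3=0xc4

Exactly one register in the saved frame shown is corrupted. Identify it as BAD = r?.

BAD = r3

after  0: r0=0x59 r1=0x20 r2=0x39 r3=0xe4  N=0 Z=0
after  1: r0=0xbd r1=0x20 r2=0x39 r3=0xe4  N=1 Z=0
after  2: r0=0xbd r1=0x20 r2=0x39 r3=0x84  N=1 Z=0
after  3: r0=0x84 r1=0x20 r2=0x39 r3=0x84  N=1 Z=0
after  4: r0=0x84 r1=0x00 r2=0x39 r3=0x84  N=0 Z=1
after  5: r0=0x08 r1=0x00 r2=0x39 r3=0x84  N=0 Z=0
after  6: r0=0x08 r1=0x39 r2=0x39 r3=0x84  N=0 Z=0
after  7: r0=0x39 r1=0x39 r2=0x39 r3=0x84  N=0 Z=0
-- IRQ taken; context saved, return-PC = 8 --
mismatch: r3: reported 0xc4 vs actual 0x84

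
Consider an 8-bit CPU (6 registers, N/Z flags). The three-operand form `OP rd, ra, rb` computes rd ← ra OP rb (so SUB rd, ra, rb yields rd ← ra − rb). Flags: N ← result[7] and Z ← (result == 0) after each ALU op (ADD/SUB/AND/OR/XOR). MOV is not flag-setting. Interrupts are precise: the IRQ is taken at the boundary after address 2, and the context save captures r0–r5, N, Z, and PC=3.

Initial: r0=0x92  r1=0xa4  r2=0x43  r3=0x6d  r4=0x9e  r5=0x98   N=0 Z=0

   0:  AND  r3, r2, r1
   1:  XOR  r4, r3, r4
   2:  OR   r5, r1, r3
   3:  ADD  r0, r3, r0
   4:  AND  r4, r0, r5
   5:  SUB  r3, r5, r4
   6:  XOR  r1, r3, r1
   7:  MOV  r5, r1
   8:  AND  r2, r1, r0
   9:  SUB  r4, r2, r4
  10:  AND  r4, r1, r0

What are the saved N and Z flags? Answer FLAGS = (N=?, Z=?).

after  0: r0=0x92 r1=0xa4 r2=0x43 r3=0x00 r4=0x9e r5=0x98  N=0 Z=1
after  1: r0=0x92 r1=0xa4 r2=0x43 r3=0x00 r4=0x9e r5=0x98  N=1 Z=0
after  2: r0=0x92 r1=0xa4 r2=0x43 r3=0x00 r4=0x9e r5=0xa4  N=1 Z=0
-- IRQ taken; context saved, return-PC = 3 --

FLAGS = (N=1, Z=0)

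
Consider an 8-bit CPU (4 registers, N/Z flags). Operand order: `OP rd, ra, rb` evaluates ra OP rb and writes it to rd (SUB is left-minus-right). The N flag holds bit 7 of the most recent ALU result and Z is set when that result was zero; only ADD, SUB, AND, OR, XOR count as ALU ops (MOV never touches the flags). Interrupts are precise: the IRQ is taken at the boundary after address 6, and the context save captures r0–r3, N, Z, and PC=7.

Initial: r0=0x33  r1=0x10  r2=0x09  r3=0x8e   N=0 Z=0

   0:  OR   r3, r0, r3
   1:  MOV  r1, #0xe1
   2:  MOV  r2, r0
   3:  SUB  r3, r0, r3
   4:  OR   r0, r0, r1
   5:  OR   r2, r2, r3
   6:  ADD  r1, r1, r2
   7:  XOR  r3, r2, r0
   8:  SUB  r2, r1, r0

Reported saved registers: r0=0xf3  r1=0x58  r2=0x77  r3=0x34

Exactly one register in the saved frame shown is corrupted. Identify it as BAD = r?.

after  0: r0=0x33 r1=0x10 r2=0x09 r3=0xbf  N=1 Z=0
after  1: r0=0x33 r1=0xe1 r2=0x09 r3=0xbf  N=1 Z=0
after  2: r0=0x33 r1=0xe1 r2=0x33 r3=0xbf  N=1 Z=0
after  3: r0=0x33 r1=0xe1 r2=0x33 r3=0x74  N=0 Z=0
after  4: r0=0xf3 r1=0xe1 r2=0x33 r3=0x74  N=1 Z=0
after  5: r0=0xf3 r1=0xe1 r2=0x77 r3=0x74  N=0 Z=0
after  6: r0=0xf3 r1=0x58 r2=0x77 r3=0x74  N=0 Z=0
-- IRQ taken; context saved, return-PC = 7 --
mismatch: r3: reported 0x34 vs actual 0x74

BAD = r3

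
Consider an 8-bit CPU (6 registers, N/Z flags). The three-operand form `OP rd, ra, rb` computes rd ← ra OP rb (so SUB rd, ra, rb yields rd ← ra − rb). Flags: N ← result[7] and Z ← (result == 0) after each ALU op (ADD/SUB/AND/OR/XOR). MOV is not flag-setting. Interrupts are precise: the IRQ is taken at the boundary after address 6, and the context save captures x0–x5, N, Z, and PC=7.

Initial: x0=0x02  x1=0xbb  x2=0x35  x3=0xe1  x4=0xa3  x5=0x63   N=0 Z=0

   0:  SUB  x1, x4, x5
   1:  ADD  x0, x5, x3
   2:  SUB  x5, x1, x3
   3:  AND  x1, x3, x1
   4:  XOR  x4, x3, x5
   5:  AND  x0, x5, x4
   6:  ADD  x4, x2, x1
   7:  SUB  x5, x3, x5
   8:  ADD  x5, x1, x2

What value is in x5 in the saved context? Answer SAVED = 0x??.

after  0: x0=0x02 x1=0x40 x2=0x35 x3=0xe1 x4=0xa3 x5=0x63  N=0 Z=0
after  1: x0=0x44 x1=0x40 x2=0x35 x3=0xe1 x4=0xa3 x5=0x63  N=0 Z=0
after  2: x0=0x44 x1=0x40 x2=0x35 x3=0xe1 x4=0xa3 x5=0x5f  N=0 Z=0
after  3: x0=0x44 x1=0x40 x2=0x35 x3=0xe1 x4=0xa3 x5=0x5f  N=0 Z=0
after  4: x0=0x44 x1=0x40 x2=0x35 x3=0xe1 x4=0xbe x5=0x5f  N=1 Z=0
after  5: x0=0x1e x1=0x40 x2=0x35 x3=0xe1 x4=0xbe x5=0x5f  N=0 Z=0
after  6: x0=0x1e x1=0x40 x2=0x35 x3=0xe1 x4=0x75 x5=0x5f  N=0 Z=0
-- IRQ taken; context saved, return-PC = 7 --

SAVED = 0x5f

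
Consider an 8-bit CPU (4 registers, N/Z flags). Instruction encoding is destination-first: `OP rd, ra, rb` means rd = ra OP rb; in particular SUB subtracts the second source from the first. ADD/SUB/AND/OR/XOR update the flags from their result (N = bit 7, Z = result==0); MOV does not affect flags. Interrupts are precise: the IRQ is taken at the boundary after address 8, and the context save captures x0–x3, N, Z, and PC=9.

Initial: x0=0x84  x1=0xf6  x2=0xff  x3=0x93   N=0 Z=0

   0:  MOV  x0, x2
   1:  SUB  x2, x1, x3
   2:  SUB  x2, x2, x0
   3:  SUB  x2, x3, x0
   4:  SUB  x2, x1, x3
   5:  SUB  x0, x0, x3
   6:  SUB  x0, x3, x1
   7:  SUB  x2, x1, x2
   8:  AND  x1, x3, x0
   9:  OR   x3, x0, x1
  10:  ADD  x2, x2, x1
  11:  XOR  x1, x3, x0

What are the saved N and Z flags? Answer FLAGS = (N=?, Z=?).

after  0: x0=0xff x1=0xf6 x2=0xff x3=0x93  N=0 Z=0
after  1: x0=0xff x1=0xf6 x2=0x63 x3=0x93  N=0 Z=0
after  2: x0=0xff x1=0xf6 x2=0x64 x3=0x93  N=0 Z=0
after  3: x0=0xff x1=0xf6 x2=0x94 x3=0x93  N=1 Z=0
after  4: x0=0xff x1=0xf6 x2=0x63 x3=0x93  N=0 Z=0
after  5: x0=0x6c x1=0xf6 x2=0x63 x3=0x93  N=0 Z=0
after  6: x0=0x9d x1=0xf6 x2=0x63 x3=0x93  N=1 Z=0
after  7: x0=0x9d x1=0xf6 x2=0x93 x3=0x93  N=1 Z=0
after  8: x0=0x9d x1=0x91 x2=0x93 x3=0x93  N=1 Z=0
-- IRQ taken; context saved, return-PC = 9 --

FLAGS = (N=1, Z=0)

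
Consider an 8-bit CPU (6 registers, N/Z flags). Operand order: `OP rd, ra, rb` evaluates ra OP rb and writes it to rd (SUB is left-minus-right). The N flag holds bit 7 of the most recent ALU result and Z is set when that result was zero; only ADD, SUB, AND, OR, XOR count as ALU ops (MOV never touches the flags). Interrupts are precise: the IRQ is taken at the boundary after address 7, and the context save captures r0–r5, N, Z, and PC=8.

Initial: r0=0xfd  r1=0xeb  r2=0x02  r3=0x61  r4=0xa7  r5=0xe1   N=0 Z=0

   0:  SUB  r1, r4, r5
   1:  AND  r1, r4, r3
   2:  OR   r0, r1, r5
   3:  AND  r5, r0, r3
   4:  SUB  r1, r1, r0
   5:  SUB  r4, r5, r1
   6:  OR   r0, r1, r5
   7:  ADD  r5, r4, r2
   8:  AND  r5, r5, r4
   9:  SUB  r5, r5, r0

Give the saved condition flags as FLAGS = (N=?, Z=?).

FLAGS = (N=0, Z=0)

after  0: r0=0xfd r1=0xc6 r2=0x02 r3=0x61 r4=0xa7 r5=0xe1  N=1 Z=0
after  1: r0=0xfd r1=0x21 r2=0x02 r3=0x61 r4=0xa7 r5=0xe1  N=0 Z=0
after  2: r0=0xe1 r1=0x21 r2=0x02 r3=0x61 r4=0xa7 r5=0xe1  N=1 Z=0
after  3: r0=0xe1 r1=0x21 r2=0x02 r3=0x61 r4=0xa7 r5=0x61  N=0 Z=0
after  4: r0=0xe1 r1=0x40 r2=0x02 r3=0x61 r4=0xa7 r5=0x61  N=0 Z=0
after  5: r0=0xe1 r1=0x40 r2=0x02 r3=0x61 r4=0x21 r5=0x61  N=0 Z=0
after  6: r0=0x61 r1=0x40 r2=0x02 r3=0x61 r4=0x21 r5=0x61  N=0 Z=0
after  7: r0=0x61 r1=0x40 r2=0x02 r3=0x61 r4=0x21 r5=0x23  N=0 Z=0
-- IRQ taken; context saved, return-PC = 8 --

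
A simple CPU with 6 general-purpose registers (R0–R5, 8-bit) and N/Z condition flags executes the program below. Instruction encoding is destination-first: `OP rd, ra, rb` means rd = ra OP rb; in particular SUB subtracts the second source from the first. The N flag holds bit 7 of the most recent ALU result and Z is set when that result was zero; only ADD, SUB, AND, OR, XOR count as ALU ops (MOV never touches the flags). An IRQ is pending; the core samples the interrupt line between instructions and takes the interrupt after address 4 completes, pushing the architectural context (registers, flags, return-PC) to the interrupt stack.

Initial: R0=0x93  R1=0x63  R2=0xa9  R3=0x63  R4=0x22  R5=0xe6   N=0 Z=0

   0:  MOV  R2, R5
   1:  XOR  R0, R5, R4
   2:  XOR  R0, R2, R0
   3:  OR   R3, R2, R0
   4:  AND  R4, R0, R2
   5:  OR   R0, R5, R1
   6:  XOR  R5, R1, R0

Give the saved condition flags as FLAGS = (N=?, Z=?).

after  0: R0=0x93 R1=0x63 R2=0xe6 R3=0x63 R4=0x22 R5=0xe6  N=0 Z=0
after  1: R0=0xc4 R1=0x63 R2=0xe6 R3=0x63 R4=0x22 R5=0xe6  N=1 Z=0
after  2: R0=0x22 R1=0x63 R2=0xe6 R3=0x63 R4=0x22 R5=0xe6  N=0 Z=0
after  3: R0=0x22 R1=0x63 R2=0xe6 R3=0xe6 R4=0x22 R5=0xe6  N=1 Z=0
after  4: R0=0x22 R1=0x63 R2=0xe6 R3=0xe6 R4=0x22 R5=0xe6  N=0 Z=0
-- IRQ taken; context saved, return-PC = 5 --

FLAGS = (N=0, Z=0)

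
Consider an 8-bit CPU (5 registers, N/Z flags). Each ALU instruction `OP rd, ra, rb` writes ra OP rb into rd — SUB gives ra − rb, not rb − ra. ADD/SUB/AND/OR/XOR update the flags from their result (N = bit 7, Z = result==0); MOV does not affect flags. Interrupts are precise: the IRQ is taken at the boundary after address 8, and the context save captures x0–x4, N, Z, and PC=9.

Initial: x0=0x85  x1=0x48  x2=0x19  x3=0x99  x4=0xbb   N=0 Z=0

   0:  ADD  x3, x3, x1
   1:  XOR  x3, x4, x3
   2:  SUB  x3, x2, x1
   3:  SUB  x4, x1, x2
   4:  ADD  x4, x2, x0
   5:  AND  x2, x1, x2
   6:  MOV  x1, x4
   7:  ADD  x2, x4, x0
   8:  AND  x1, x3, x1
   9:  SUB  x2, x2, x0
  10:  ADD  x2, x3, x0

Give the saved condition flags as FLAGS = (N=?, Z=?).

FLAGS = (N=1, Z=0)

after  0: x0=0x85 x1=0x48 x2=0x19 x3=0xe1 x4=0xbb  N=1 Z=0
after  1: x0=0x85 x1=0x48 x2=0x19 x3=0x5a x4=0xbb  N=0 Z=0
after  2: x0=0x85 x1=0x48 x2=0x19 x3=0xd1 x4=0xbb  N=1 Z=0
after  3: x0=0x85 x1=0x48 x2=0x19 x3=0xd1 x4=0x2f  N=0 Z=0
after  4: x0=0x85 x1=0x48 x2=0x19 x3=0xd1 x4=0x9e  N=1 Z=0
after  5: x0=0x85 x1=0x48 x2=0x08 x3=0xd1 x4=0x9e  N=0 Z=0
after  6: x0=0x85 x1=0x9e x2=0x08 x3=0xd1 x4=0x9e  N=0 Z=0
after  7: x0=0x85 x1=0x9e x2=0x23 x3=0xd1 x4=0x9e  N=0 Z=0
after  8: x0=0x85 x1=0x90 x2=0x23 x3=0xd1 x4=0x9e  N=1 Z=0
-- IRQ taken; context saved, return-PC = 9 --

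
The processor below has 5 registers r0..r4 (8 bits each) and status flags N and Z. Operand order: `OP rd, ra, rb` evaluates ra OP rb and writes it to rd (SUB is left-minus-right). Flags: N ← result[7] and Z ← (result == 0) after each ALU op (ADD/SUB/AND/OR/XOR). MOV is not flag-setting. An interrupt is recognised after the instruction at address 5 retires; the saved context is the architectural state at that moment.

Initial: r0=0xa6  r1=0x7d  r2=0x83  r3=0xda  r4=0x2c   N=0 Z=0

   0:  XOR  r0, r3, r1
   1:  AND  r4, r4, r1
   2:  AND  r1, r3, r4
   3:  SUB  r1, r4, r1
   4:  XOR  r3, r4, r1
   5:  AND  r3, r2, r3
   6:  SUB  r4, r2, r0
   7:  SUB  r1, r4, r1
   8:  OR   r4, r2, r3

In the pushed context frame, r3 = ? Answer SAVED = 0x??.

after  0: r0=0xa7 r1=0x7d r2=0x83 r3=0xda r4=0x2c  N=1 Z=0
after  1: r0=0xa7 r1=0x7d r2=0x83 r3=0xda r4=0x2c  N=0 Z=0
after  2: r0=0xa7 r1=0x08 r2=0x83 r3=0xda r4=0x2c  N=0 Z=0
after  3: r0=0xa7 r1=0x24 r2=0x83 r3=0xda r4=0x2c  N=0 Z=0
after  4: r0=0xa7 r1=0x24 r2=0x83 r3=0x08 r4=0x2c  N=0 Z=0
after  5: r0=0xa7 r1=0x24 r2=0x83 r3=0x00 r4=0x2c  N=0 Z=1
-- IRQ taken; context saved, return-PC = 6 --

SAVED = 0x00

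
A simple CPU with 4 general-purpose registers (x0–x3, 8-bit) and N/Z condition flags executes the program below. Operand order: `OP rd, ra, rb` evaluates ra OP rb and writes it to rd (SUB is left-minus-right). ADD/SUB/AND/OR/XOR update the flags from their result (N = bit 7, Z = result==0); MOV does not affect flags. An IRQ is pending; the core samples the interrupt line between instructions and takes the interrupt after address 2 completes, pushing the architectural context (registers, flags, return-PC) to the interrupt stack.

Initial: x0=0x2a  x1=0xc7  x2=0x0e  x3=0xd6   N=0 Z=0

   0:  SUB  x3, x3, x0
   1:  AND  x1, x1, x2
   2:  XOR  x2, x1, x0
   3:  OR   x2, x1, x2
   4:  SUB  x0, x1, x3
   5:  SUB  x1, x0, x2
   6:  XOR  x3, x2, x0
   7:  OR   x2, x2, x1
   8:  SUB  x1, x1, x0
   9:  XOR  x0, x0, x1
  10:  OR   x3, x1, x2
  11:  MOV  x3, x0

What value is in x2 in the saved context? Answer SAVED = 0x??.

after  0: x0=0x2a x1=0xc7 x2=0x0e x3=0xac  N=1 Z=0
after  1: x0=0x2a x1=0x06 x2=0x0e x3=0xac  N=0 Z=0
after  2: x0=0x2a x1=0x06 x2=0x2c x3=0xac  N=0 Z=0
-- IRQ taken; context saved, return-PC = 3 --

SAVED = 0x2c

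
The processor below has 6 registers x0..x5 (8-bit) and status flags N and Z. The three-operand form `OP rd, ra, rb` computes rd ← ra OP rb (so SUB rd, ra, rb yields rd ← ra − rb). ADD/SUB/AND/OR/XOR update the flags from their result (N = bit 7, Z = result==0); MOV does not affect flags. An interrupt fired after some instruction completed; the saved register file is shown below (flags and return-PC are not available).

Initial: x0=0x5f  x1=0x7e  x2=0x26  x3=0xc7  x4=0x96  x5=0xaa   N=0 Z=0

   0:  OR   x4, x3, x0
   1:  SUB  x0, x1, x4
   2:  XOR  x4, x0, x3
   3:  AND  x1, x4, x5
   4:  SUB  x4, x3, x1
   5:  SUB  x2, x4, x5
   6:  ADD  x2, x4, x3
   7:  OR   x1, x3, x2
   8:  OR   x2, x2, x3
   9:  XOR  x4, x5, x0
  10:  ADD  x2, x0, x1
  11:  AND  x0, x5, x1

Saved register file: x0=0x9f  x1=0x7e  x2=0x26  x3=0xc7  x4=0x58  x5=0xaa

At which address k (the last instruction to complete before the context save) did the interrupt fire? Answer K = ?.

K = 2

after  0: x0=0x5f x1=0x7e x2=0x26 x3=0xc7 x4=0xdf x5=0xaa  N=1 Z=0
after  1: x0=0x9f x1=0x7e x2=0x26 x3=0xc7 x4=0xdf x5=0xaa  N=1 Z=0
after  2: x0=0x9f x1=0x7e x2=0x26 x3=0xc7 x4=0x58 x5=0xaa  N=0 Z=0
-- IRQ taken; context saved, return-PC = 3 --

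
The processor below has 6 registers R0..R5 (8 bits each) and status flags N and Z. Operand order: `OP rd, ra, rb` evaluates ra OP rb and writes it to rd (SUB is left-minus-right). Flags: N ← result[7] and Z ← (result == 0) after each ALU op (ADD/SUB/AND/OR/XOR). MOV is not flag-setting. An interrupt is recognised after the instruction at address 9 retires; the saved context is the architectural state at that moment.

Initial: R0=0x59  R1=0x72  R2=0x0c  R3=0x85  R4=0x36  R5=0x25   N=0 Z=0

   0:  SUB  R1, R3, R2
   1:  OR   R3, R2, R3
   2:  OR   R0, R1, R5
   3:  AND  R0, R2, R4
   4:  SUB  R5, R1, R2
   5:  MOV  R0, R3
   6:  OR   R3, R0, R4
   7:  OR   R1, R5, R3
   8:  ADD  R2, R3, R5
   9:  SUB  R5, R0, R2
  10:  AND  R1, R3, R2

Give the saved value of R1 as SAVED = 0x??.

SAVED = 0xff

after  0: R0=0x59 R1=0x79 R2=0x0c R3=0x85 R4=0x36 R5=0x25  N=0 Z=0
after  1: R0=0x59 R1=0x79 R2=0x0c R3=0x8d R4=0x36 R5=0x25  N=1 Z=0
after  2: R0=0x7d R1=0x79 R2=0x0c R3=0x8d R4=0x36 R5=0x25  N=0 Z=0
after  3: R0=0x04 R1=0x79 R2=0x0c R3=0x8d R4=0x36 R5=0x25  N=0 Z=0
after  4: R0=0x04 R1=0x79 R2=0x0c R3=0x8d R4=0x36 R5=0x6d  N=0 Z=0
after  5: R0=0x8d R1=0x79 R2=0x0c R3=0x8d R4=0x36 R5=0x6d  N=0 Z=0
after  6: R0=0x8d R1=0x79 R2=0x0c R3=0xbf R4=0x36 R5=0x6d  N=1 Z=0
after  7: R0=0x8d R1=0xff R2=0x0c R3=0xbf R4=0x36 R5=0x6d  N=1 Z=0
after  8: R0=0x8d R1=0xff R2=0x2c R3=0xbf R4=0x36 R5=0x6d  N=0 Z=0
after  9: R0=0x8d R1=0xff R2=0x2c R3=0xbf R4=0x36 R5=0x61  N=0 Z=0
-- IRQ taken; context saved, return-PC = 10 --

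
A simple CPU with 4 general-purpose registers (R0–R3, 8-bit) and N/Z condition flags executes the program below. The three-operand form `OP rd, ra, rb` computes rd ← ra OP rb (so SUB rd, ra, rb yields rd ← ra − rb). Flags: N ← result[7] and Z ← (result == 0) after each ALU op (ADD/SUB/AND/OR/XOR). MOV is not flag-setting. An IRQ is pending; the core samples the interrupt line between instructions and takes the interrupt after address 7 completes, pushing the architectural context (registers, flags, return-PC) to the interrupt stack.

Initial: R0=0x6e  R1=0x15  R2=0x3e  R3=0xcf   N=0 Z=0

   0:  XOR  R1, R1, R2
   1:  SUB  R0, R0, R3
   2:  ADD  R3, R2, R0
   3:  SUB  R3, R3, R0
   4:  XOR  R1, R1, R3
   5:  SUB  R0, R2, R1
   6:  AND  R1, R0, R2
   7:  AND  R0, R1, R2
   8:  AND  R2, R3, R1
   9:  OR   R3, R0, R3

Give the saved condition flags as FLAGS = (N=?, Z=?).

FLAGS = (N=0, Z=0)

after  0: R0=0x6e R1=0x2b R2=0x3e R3=0xcf  N=0 Z=0
after  1: R0=0x9f R1=0x2b R2=0x3e R3=0xcf  N=1 Z=0
after  2: R0=0x9f R1=0x2b R2=0x3e R3=0xdd  N=1 Z=0
after  3: R0=0x9f R1=0x2b R2=0x3e R3=0x3e  N=0 Z=0
after  4: R0=0x9f R1=0x15 R2=0x3e R3=0x3e  N=0 Z=0
after  5: R0=0x29 R1=0x15 R2=0x3e R3=0x3e  N=0 Z=0
after  6: R0=0x29 R1=0x28 R2=0x3e R3=0x3e  N=0 Z=0
after  7: R0=0x28 R1=0x28 R2=0x3e R3=0x3e  N=0 Z=0
-- IRQ taken; context saved, return-PC = 8 --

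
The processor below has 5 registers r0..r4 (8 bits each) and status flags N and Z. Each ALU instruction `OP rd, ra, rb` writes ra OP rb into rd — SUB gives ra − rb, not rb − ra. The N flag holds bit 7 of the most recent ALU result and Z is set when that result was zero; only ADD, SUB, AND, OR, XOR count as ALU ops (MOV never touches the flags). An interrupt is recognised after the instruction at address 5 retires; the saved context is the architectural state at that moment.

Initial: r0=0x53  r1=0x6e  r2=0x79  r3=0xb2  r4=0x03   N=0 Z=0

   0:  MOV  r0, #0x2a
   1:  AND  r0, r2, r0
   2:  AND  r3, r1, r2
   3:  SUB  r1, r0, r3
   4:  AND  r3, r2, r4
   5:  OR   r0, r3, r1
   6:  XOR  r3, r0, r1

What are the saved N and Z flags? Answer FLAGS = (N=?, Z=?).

FLAGS = (N=1, Z=0)

after  0: r0=0x2a r1=0x6e r2=0x79 r3=0xb2 r4=0x03  N=0 Z=0
after  1: r0=0x28 r1=0x6e r2=0x79 r3=0xb2 r4=0x03  N=0 Z=0
after  2: r0=0x28 r1=0x6e r2=0x79 r3=0x68 r4=0x03  N=0 Z=0
after  3: r0=0x28 r1=0xc0 r2=0x79 r3=0x68 r4=0x03  N=1 Z=0
after  4: r0=0x28 r1=0xc0 r2=0x79 r3=0x01 r4=0x03  N=0 Z=0
after  5: r0=0xc1 r1=0xc0 r2=0x79 r3=0x01 r4=0x03  N=1 Z=0
-- IRQ taken; context saved, return-PC = 6 --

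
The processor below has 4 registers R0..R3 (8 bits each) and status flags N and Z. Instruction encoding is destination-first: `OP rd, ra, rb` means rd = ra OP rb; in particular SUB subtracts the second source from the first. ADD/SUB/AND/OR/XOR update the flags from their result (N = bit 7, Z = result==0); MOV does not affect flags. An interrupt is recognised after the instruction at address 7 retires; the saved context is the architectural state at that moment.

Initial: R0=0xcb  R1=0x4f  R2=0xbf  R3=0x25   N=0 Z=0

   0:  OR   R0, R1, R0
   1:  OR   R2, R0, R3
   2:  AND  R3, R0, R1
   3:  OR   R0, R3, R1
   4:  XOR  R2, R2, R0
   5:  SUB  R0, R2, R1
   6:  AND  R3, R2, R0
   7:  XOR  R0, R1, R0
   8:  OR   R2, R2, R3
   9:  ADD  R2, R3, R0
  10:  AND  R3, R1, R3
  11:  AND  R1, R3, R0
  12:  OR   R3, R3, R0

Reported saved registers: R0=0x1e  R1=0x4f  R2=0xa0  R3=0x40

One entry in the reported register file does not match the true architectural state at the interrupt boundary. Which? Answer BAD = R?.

BAD = R3

after  0: R0=0xcf R1=0x4f R2=0xbf R3=0x25  N=1 Z=0
after  1: R0=0xcf R1=0x4f R2=0xef R3=0x25  N=1 Z=0
after  2: R0=0xcf R1=0x4f R2=0xef R3=0x4f  N=0 Z=0
after  3: R0=0x4f R1=0x4f R2=0xef R3=0x4f  N=0 Z=0
after  4: R0=0x4f R1=0x4f R2=0xa0 R3=0x4f  N=1 Z=0
after  5: R0=0x51 R1=0x4f R2=0xa0 R3=0x4f  N=0 Z=0
after  6: R0=0x51 R1=0x4f R2=0xa0 R3=0x00  N=0 Z=1
after  7: R0=0x1e R1=0x4f R2=0xa0 R3=0x00  N=0 Z=0
-- IRQ taken; context saved, return-PC = 8 --
mismatch: R3: reported 0x40 vs actual 0x00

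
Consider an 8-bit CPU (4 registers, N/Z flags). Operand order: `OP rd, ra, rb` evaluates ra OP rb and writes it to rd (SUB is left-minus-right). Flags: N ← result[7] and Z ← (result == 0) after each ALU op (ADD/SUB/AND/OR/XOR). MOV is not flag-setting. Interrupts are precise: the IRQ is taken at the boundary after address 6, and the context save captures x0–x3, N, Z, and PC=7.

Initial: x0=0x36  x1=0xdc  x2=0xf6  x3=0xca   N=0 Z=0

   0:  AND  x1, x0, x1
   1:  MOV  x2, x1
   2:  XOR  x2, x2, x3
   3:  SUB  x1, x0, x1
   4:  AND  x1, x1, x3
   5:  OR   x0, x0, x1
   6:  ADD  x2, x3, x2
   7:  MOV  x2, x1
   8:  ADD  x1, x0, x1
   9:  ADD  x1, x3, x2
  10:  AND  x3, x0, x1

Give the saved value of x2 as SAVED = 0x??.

SAVED = 0xa8

after  0: x0=0x36 x1=0x14 x2=0xf6 x3=0xca  N=0 Z=0
after  1: x0=0x36 x1=0x14 x2=0x14 x3=0xca  N=0 Z=0
after  2: x0=0x36 x1=0x14 x2=0xde x3=0xca  N=1 Z=0
after  3: x0=0x36 x1=0x22 x2=0xde x3=0xca  N=0 Z=0
after  4: x0=0x36 x1=0x02 x2=0xde x3=0xca  N=0 Z=0
after  5: x0=0x36 x1=0x02 x2=0xde x3=0xca  N=0 Z=0
after  6: x0=0x36 x1=0x02 x2=0xa8 x3=0xca  N=1 Z=0
-- IRQ taken; context saved, return-PC = 7 --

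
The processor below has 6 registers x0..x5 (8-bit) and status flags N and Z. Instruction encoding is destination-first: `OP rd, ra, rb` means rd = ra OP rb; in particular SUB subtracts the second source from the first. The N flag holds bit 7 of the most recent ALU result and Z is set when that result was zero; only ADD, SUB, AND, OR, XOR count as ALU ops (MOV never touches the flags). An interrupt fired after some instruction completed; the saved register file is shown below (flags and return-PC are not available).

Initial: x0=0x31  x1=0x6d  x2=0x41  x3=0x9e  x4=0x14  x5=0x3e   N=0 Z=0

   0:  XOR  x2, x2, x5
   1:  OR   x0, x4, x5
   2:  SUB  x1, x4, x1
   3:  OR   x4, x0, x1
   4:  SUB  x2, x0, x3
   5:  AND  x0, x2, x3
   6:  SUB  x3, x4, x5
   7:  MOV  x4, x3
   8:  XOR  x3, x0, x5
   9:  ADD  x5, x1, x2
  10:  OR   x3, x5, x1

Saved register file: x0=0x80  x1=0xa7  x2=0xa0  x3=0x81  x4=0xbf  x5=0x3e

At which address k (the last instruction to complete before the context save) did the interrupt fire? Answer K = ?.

K = 6

after  0: x0=0x31 x1=0x6d x2=0x7f x3=0x9e x4=0x14 x5=0x3e  N=0 Z=0
after  1: x0=0x3e x1=0x6d x2=0x7f x3=0x9e x4=0x14 x5=0x3e  N=0 Z=0
after  2: x0=0x3e x1=0xa7 x2=0x7f x3=0x9e x4=0x14 x5=0x3e  N=1 Z=0
after  3: x0=0x3e x1=0xa7 x2=0x7f x3=0x9e x4=0xbf x5=0x3e  N=1 Z=0
after  4: x0=0x3e x1=0xa7 x2=0xa0 x3=0x9e x4=0xbf x5=0x3e  N=1 Z=0
after  5: x0=0x80 x1=0xa7 x2=0xa0 x3=0x9e x4=0xbf x5=0x3e  N=1 Z=0
after  6: x0=0x80 x1=0xa7 x2=0xa0 x3=0x81 x4=0xbf x5=0x3e  N=1 Z=0
-- IRQ taken; context saved, return-PC = 7 --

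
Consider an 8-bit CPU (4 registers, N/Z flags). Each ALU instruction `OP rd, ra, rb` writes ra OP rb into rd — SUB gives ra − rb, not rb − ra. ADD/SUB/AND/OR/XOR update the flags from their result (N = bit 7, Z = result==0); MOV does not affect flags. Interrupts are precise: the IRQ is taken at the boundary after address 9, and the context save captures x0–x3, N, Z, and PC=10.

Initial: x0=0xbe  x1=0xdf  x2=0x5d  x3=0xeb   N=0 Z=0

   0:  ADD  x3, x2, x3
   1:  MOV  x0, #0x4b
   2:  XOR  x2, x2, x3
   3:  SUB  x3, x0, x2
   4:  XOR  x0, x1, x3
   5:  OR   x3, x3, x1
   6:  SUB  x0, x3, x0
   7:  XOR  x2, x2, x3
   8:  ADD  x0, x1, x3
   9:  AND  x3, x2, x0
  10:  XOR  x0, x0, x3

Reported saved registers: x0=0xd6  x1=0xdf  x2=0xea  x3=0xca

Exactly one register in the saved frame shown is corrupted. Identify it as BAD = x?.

after  0: x0=0xbe x1=0xdf x2=0x5d x3=0x48  N=0 Z=0
after  1: x0=0x4b x1=0xdf x2=0x5d x3=0x48  N=0 Z=0
after  2: x0=0x4b x1=0xdf x2=0x15 x3=0x48  N=0 Z=0
after  3: x0=0x4b x1=0xdf x2=0x15 x3=0x36  N=0 Z=0
after  4: x0=0xe9 x1=0xdf x2=0x15 x3=0x36  N=1 Z=0
after  5: x0=0xe9 x1=0xdf x2=0x15 x3=0xff  N=1 Z=0
after  6: x0=0x16 x1=0xdf x2=0x15 x3=0xff  N=0 Z=0
after  7: x0=0x16 x1=0xdf x2=0xea x3=0xff  N=1 Z=0
after  8: x0=0xde x1=0xdf x2=0xea x3=0xff  N=1 Z=0
after  9: x0=0xde x1=0xdf x2=0xea x3=0xca  N=1 Z=0
-- IRQ taken; context saved, return-PC = 10 --
mismatch: x0: reported 0xd6 vs actual 0xde

BAD = x0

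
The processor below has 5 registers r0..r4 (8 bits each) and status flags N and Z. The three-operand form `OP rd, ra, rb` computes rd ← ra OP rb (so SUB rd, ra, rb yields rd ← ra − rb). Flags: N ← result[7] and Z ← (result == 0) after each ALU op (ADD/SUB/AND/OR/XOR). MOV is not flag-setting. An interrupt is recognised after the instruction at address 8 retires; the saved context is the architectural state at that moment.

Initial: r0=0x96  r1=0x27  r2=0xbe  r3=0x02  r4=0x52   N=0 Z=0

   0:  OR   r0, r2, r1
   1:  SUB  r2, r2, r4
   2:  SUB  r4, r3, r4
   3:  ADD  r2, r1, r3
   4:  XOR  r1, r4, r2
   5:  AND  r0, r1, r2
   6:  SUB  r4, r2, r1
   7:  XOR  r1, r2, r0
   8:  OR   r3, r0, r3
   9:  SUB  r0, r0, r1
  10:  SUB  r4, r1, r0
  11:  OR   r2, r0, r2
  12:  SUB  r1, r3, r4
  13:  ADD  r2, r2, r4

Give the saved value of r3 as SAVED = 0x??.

after  0: r0=0xbf r1=0x27 r2=0xbe r3=0x02 r4=0x52  N=1 Z=0
after  1: r0=0xbf r1=0x27 r2=0x6c r3=0x02 r4=0x52  N=0 Z=0
after  2: r0=0xbf r1=0x27 r2=0x6c r3=0x02 r4=0xb0  N=1 Z=0
after  3: r0=0xbf r1=0x27 r2=0x29 r3=0x02 r4=0xb0  N=0 Z=0
after  4: r0=0xbf r1=0x99 r2=0x29 r3=0x02 r4=0xb0  N=1 Z=0
after  5: r0=0x09 r1=0x99 r2=0x29 r3=0x02 r4=0xb0  N=0 Z=0
after  6: r0=0x09 r1=0x99 r2=0x29 r3=0x02 r4=0x90  N=1 Z=0
after  7: r0=0x09 r1=0x20 r2=0x29 r3=0x02 r4=0x90  N=0 Z=0
after  8: r0=0x09 r1=0x20 r2=0x29 r3=0x0b r4=0x90  N=0 Z=0
-- IRQ taken; context saved, return-PC = 9 --

SAVED = 0x0b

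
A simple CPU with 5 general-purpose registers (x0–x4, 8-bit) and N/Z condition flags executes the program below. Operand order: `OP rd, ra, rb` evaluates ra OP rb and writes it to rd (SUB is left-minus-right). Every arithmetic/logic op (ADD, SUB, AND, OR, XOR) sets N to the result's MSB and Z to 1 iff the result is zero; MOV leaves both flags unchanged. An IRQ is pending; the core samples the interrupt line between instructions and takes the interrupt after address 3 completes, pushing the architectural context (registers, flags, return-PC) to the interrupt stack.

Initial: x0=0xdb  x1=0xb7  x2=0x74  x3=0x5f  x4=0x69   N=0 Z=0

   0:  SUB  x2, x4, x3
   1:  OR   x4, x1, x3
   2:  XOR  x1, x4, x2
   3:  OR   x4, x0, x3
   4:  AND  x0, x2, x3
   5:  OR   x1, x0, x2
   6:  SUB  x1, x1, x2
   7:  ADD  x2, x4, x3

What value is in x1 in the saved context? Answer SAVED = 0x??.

after  0: x0=0xdb x1=0xb7 x2=0x0a x3=0x5f x4=0x69  N=0 Z=0
after  1: x0=0xdb x1=0xb7 x2=0x0a x3=0x5f x4=0xff  N=1 Z=0
after  2: x0=0xdb x1=0xf5 x2=0x0a x3=0x5f x4=0xff  N=1 Z=0
after  3: x0=0xdb x1=0xf5 x2=0x0a x3=0x5f x4=0xdf  N=1 Z=0
-- IRQ taken; context saved, return-PC = 4 --

SAVED = 0xf5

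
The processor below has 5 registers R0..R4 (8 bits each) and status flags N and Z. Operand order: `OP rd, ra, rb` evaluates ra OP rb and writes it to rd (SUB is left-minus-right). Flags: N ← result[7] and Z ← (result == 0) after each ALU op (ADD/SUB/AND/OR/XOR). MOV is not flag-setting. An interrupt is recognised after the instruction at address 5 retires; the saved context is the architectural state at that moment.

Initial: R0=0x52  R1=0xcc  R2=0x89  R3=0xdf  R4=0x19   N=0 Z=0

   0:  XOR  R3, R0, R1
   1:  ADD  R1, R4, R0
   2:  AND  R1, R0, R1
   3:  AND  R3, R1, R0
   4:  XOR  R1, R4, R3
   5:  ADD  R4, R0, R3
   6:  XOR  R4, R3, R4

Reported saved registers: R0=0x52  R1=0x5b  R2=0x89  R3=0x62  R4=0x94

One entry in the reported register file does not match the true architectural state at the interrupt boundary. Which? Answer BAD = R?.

after  0: R0=0x52 R1=0xcc R2=0x89 R3=0x9e R4=0x19  N=1 Z=0
after  1: R0=0x52 R1=0x6b R2=0x89 R3=0x9e R4=0x19  N=0 Z=0
after  2: R0=0x52 R1=0x42 R2=0x89 R3=0x9e R4=0x19  N=0 Z=0
after  3: R0=0x52 R1=0x42 R2=0x89 R3=0x42 R4=0x19  N=0 Z=0
after  4: R0=0x52 R1=0x5b R2=0x89 R3=0x42 R4=0x19  N=0 Z=0
after  5: R0=0x52 R1=0x5b R2=0x89 R3=0x42 R4=0x94  N=1 Z=0
-- IRQ taken; context saved, return-PC = 6 --
mismatch: R3: reported 0x62 vs actual 0x42

BAD = R3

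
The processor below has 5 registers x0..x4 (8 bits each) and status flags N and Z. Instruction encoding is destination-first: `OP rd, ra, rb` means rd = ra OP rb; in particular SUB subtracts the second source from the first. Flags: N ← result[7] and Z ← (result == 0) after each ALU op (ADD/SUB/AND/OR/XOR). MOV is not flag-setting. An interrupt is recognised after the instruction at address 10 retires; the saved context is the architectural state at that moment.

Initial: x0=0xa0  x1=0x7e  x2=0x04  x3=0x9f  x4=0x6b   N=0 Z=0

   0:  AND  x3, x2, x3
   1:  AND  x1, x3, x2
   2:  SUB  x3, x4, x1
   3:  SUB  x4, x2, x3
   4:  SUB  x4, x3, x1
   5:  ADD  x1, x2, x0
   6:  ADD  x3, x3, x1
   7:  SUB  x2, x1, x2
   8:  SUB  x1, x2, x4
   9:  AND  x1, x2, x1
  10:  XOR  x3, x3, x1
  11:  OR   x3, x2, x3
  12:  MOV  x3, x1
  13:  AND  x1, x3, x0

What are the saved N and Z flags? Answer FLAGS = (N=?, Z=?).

FLAGS = (N=0, Z=0)

after  0: x0=0xa0 x1=0x7e x2=0x04 x3=0x04 x4=0x6b  N=0 Z=0
after  1: x0=0xa0 x1=0x04 x2=0x04 x3=0x04 x4=0x6b  N=0 Z=0
after  2: x0=0xa0 x1=0x04 x2=0x04 x3=0x67 x4=0x6b  N=0 Z=0
after  3: x0=0xa0 x1=0x04 x2=0x04 x3=0x67 x4=0x9d  N=1 Z=0
after  4: x0=0xa0 x1=0x04 x2=0x04 x3=0x67 x4=0x63  N=0 Z=0
after  5: x0=0xa0 x1=0xa4 x2=0x04 x3=0x67 x4=0x63  N=1 Z=0
after  6: x0=0xa0 x1=0xa4 x2=0x04 x3=0x0b x4=0x63  N=0 Z=0
after  7: x0=0xa0 x1=0xa4 x2=0xa0 x3=0x0b x4=0x63  N=1 Z=0
after  8: x0=0xa0 x1=0x3d x2=0xa0 x3=0x0b x4=0x63  N=0 Z=0
after  9: x0=0xa0 x1=0x20 x2=0xa0 x3=0x0b x4=0x63  N=0 Z=0
after 10: x0=0xa0 x1=0x20 x2=0xa0 x3=0x2b x4=0x63  N=0 Z=0
-- IRQ taken; context saved, return-PC = 11 --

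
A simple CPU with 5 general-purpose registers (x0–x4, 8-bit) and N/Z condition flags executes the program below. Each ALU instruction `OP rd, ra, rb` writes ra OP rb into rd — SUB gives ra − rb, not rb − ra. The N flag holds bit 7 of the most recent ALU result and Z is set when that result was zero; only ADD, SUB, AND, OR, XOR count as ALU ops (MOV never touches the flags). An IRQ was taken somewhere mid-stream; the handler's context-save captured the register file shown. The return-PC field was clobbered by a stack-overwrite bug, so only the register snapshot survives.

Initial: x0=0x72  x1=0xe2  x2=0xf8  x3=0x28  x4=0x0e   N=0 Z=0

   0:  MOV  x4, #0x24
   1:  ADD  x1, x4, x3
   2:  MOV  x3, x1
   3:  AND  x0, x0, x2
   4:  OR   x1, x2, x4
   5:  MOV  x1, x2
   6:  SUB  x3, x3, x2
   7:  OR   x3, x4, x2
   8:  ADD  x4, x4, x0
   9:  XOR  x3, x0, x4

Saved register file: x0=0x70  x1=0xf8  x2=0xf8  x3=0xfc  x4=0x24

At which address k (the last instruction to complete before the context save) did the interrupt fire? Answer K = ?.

K = 7

after  0: x0=0x72 x1=0xe2 x2=0xf8 x3=0x28 x4=0x24  N=0 Z=0
after  1: x0=0x72 x1=0x4c x2=0xf8 x3=0x28 x4=0x24  N=0 Z=0
after  2: x0=0x72 x1=0x4c x2=0xf8 x3=0x4c x4=0x24  N=0 Z=0
after  3: x0=0x70 x1=0x4c x2=0xf8 x3=0x4c x4=0x24  N=0 Z=0
after  4: x0=0x70 x1=0xfc x2=0xf8 x3=0x4c x4=0x24  N=1 Z=0
after  5: x0=0x70 x1=0xf8 x2=0xf8 x3=0x4c x4=0x24  N=1 Z=0
after  6: x0=0x70 x1=0xf8 x2=0xf8 x3=0x54 x4=0x24  N=0 Z=0
after  7: x0=0x70 x1=0xf8 x2=0xf8 x3=0xfc x4=0x24  N=1 Z=0
-- IRQ taken; context saved, return-PC = 8 --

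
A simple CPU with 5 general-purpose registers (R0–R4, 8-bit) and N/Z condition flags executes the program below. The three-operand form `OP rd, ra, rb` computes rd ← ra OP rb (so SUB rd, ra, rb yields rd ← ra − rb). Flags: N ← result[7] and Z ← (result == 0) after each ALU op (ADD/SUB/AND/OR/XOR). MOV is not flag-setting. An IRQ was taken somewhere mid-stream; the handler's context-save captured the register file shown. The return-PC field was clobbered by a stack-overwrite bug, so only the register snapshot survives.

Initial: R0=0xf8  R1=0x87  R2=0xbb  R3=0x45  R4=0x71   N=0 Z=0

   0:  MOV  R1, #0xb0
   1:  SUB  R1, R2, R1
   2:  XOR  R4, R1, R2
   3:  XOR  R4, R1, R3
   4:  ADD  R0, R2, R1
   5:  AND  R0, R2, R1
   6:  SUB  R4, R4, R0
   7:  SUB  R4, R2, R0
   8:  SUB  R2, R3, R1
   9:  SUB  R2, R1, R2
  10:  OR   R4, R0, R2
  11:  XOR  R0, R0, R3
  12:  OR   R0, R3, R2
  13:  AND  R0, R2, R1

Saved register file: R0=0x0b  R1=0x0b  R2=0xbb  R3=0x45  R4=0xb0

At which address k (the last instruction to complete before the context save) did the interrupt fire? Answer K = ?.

after  0: R0=0xf8 R1=0xb0 R2=0xbb R3=0x45 R4=0x71  N=0 Z=0
after  1: R0=0xf8 R1=0x0b R2=0xbb R3=0x45 R4=0x71  N=0 Z=0
after  2: R0=0xf8 R1=0x0b R2=0xbb R3=0x45 R4=0xb0  N=1 Z=0
after  3: R0=0xf8 R1=0x0b R2=0xbb R3=0x45 R4=0x4e  N=0 Z=0
after  4: R0=0xc6 R1=0x0b R2=0xbb R3=0x45 R4=0x4e  N=1 Z=0
after  5: R0=0x0b R1=0x0b R2=0xbb R3=0x45 R4=0x4e  N=0 Z=0
after  6: R0=0x0b R1=0x0b R2=0xbb R3=0x45 R4=0x43  N=0 Z=0
after  7: R0=0x0b R1=0x0b R2=0xbb R3=0x45 R4=0xb0  N=1 Z=0
-- IRQ taken; context saved, return-PC = 8 --

K = 7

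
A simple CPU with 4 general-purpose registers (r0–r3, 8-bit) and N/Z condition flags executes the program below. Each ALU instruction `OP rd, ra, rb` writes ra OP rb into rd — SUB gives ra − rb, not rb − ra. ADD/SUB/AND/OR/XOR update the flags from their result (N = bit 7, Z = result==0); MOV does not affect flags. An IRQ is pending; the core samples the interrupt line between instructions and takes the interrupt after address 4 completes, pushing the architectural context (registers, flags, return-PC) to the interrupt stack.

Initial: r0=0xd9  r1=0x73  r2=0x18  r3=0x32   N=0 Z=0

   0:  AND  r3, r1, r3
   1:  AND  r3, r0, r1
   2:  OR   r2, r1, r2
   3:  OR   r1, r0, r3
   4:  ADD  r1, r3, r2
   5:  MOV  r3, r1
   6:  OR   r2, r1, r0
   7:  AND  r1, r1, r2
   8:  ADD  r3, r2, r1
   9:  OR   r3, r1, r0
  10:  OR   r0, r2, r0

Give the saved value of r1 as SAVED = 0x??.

SAVED = 0xcc

after  0: r0=0xd9 r1=0x73 r2=0x18 r3=0x32  N=0 Z=0
after  1: r0=0xd9 r1=0x73 r2=0x18 r3=0x51  N=0 Z=0
after  2: r0=0xd9 r1=0x73 r2=0x7b r3=0x51  N=0 Z=0
after  3: r0=0xd9 r1=0xd9 r2=0x7b r3=0x51  N=1 Z=0
after  4: r0=0xd9 r1=0xcc r2=0x7b r3=0x51  N=1 Z=0
-- IRQ taken; context saved, return-PC = 5 --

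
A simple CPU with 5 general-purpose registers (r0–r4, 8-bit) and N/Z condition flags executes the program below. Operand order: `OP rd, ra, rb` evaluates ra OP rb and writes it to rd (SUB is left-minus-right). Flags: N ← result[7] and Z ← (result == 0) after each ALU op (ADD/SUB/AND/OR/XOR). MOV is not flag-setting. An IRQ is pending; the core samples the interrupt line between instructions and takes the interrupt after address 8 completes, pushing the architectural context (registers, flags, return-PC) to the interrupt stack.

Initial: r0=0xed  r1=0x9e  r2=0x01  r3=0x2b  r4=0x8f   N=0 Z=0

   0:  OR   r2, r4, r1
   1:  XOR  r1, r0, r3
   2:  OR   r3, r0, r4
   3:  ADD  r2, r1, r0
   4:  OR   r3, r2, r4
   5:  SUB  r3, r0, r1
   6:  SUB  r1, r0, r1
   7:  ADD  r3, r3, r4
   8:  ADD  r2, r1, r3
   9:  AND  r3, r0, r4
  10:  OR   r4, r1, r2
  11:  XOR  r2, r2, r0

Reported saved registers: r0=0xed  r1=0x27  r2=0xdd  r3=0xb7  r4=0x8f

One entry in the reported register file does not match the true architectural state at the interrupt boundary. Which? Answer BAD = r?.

after  0: r0=0xed r1=0x9e r2=0x9f r3=0x2b r4=0x8f  N=1 Z=0
after  1: r0=0xed r1=0xc6 r2=0x9f r3=0x2b r4=0x8f  N=1 Z=0
after  2: r0=0xed r1=0xc6 r2=0x9f r3=0xef r4=0x8f  N=1 Z=0
after  3: r0=0xed r1=0xc6 r2=0xb3 r3=0xef r4=0x8f  N=1 Z=0
after  4: r0=0xed r1=0xc6 r2=0xb3 r3=0xbf r4=0x8f  N=1 Z=0
after  5: r0=0xed r1=0xc6 r2=0xb3 r3=0x27 r4=0x8f  N=0 Z=0
after  6: r0=0xed r1=0x27 r2=0xb3 r3=0x27 r4=0x8f  N=0 Z=0
after  7: r0=0xed r1=0x27 r2=0xb3 r3=0xb6 r4=0x8f  N=1 Z=0
after  8: r0=0xed r1=0x27 r2=0xdd r3=0xb6 r4=0x8f  N=1 Z=0
-- IRQ taken; context saved, return-PC = 9 --
mismatch: r3: reported 0xb7 vs actual 0xb6

BAD = r3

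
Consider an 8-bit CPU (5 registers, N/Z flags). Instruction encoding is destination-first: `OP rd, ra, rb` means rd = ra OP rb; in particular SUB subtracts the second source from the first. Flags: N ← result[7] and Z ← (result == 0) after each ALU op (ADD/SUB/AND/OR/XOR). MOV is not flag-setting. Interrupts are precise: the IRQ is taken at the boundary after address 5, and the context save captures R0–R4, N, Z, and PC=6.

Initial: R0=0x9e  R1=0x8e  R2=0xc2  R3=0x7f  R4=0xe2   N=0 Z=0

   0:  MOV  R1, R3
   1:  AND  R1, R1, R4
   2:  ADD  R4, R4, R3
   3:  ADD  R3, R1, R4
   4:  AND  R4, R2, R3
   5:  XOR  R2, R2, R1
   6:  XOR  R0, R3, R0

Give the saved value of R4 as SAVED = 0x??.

SAVED = 0xc2

after  0: R0=0x9e R1=0x7f R2=0xc2 R3=0x7f R4=0xe2  N=0 Z=0
after  1: R0=0x9e R1=0x62 R2=0xc2 R3=0x7f R4=0xe2  N=0 Z=0
after  2: R0=0x9e R1=0x62 R2=0xc2 R3=0x7f R4=0x61  N=0 Z=0
after  3: R0=0x9e R1=0x62 R2=0xc2 R3=0xc3 R4=0x61  N=1 Z=0
after  4: R0=0x9e R1=0x62 R2=0xc2 R3=0xc3 R4=0xc2  N=1 Z=0
after  5: R0=0x9e R1=0x62 R2=0xa0 R3=0xc3 R4=0xc2  N=1 Z=0
-- IRQ taken; context saved, return-PC = 6 --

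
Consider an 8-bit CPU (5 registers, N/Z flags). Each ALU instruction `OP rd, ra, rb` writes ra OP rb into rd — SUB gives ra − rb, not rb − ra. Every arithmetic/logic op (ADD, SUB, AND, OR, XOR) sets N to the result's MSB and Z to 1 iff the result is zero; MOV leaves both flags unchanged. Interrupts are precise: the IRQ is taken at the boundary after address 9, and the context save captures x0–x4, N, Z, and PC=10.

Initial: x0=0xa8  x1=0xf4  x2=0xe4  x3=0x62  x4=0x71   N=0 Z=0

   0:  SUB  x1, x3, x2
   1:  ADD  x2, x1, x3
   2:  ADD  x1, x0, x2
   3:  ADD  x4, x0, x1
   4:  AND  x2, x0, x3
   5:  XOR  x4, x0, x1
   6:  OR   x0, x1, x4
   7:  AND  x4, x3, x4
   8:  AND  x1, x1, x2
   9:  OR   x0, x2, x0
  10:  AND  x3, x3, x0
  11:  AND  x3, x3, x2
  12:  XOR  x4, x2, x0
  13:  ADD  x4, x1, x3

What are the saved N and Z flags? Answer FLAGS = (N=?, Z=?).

after  0: x0=0xa8 x1=0x7e x2=0xe4 x3=0x62 x4=0x71  N=0 Z=0
after  1: x0=0xa8 x1=0x7e x2=0xe0 x3=0x62 x4=0x71  N=1 Z=0
after  2: x0=0xa8 x1=0x88 x2=0xe0 x3=0x62 x4=0x71  N=1 Z=0
after  3: x0=0xa8 x1=0x88 x2=0xe0 x3=0x62 x4=0x30  N=0 Z=0
after  4: x0=0xa8 x1=0x88 x2=0x20 x3=0x62 x4=0x30  N=0 Z=0
after  5: x0=0xa8 x1=0x88 x2=0x20 x3=0x62 x4=0x20  N=0 Z=0
after  6: x0=0xa8 x1=0x88 x2=0x20 x3=0x62 x4=0x20  N=1 Z=0
after  7: x0=0xa8 x1=0x88 x2=0x20 x3=0x62 x4=0x20  N=0 Z=0
after  8: x0=0xa8 x1=0x00 x2=0x20 x3=0x62 x4=0x20  N=0 Z=1
after  9: x0=0xa8 x1=0x00 x2=0x20 x3=0x62 x4=0x20  N=1 Z=0
-- IRQ taken; context saved, return-PC = 10 --

FLAGS = (N=1, Z=0)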